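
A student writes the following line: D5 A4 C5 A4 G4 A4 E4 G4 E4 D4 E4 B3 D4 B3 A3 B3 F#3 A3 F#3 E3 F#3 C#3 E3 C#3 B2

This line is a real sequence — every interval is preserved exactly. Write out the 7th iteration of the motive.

With a 5-note motive the entries are D5, A4, E4, B3, F#3, each down a 4th from the previous.
Continuing the starts: C#3 → G#2.
Statement 7 starts on G#2 and keeps the same exact contour: G#2 D#2 F#2 D#2 C#2.

G#2 D#2 F#2 D#2 C#2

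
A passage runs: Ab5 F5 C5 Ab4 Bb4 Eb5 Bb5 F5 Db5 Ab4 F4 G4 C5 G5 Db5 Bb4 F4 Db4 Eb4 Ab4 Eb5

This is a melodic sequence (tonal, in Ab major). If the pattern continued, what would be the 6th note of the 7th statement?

G3

With 7-note cells, note 6 of each statement runs Eb5, C5, Ab4.
Extending down a 3rd: F4 → Db4 → Bb3 → G3.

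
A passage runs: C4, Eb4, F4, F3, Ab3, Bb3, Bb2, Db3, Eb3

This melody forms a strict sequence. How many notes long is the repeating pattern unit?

3

Try groups of 3 (3 cells in 9 notes):
C4 Eb4 F4 | F3 Ab3 Bb3 | Bb2 Db3 Eb3
Each cell is the previous one down a 5th — so the unit is 3 notes.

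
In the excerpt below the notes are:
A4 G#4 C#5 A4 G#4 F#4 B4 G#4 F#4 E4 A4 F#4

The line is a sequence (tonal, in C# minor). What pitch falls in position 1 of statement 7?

B3

With 4-note cells, note 1 of each statement runs A4, G#4, F#4.
Carrying that down a 2nd forward: E4 → D#4 → C#4 → B3.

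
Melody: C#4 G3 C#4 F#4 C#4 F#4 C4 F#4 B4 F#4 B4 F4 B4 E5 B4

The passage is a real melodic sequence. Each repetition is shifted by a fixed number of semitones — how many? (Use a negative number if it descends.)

With a 5-note motive the entries are C#4, F#4, B4, each up a 4th from the previous.
C#4 to F#4 spans +5 semitones.

5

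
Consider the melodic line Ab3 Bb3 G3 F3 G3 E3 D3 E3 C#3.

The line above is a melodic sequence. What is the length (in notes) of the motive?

There are 9 notes; a 3-note unit gives 3 cells:
Ab3 Bb3 G3 | F3 G3 E3 | D3 E3 C#3
Each cell is the previous one down a 3rd — so the unit is 3 notes.

3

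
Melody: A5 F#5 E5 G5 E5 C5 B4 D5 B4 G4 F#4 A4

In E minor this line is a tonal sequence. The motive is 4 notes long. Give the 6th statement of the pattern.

The 4-note cells begin on A5, E5, B4 — each down a 4th from the last.
Carrying on: F#4 → C4 → G3.
Statement 6 starts on G3 and keeps the same diatonic contour: G3 E3 D3 F#3.

G3 E3 D3 F#3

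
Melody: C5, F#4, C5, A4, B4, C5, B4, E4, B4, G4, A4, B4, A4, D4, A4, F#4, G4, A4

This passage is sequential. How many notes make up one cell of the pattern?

6

Try groups of 6 (3 cells in 18 notes):
C5 F#4 C5 A4 B4 C5 | B4 E4 B4 G4 A4 B4 | A4 D4 A4 F#4 G4 A4
That's a consistent down a 2nd shift per cell, and no other grouping gives one.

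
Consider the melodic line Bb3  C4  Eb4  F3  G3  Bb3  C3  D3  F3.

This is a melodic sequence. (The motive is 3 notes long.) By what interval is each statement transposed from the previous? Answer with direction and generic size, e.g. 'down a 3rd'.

down a 4th

The 3-note cells begin on Bb3, F3, C3 — each down a 4th from the last.
From Bb3 to F3: down a 4th.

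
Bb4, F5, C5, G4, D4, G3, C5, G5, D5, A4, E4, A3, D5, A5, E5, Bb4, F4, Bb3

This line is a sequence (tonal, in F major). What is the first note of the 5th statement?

F5

Unit = 6 notes; the statements start on Bb4, C5, D5, moving up a 2nd each time.
Continuing: E5 → F5. Statement 5 starts on F5.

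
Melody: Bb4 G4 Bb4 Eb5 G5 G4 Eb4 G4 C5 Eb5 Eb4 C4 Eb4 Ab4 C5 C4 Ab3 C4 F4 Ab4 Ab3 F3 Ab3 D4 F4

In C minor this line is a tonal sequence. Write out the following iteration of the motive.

F3 D3 F3 Bb3 D4

Unit = 5 notes; the statements start on Bb4, G4, Eb4, C4, Ab3, moving down a 3rd each time.
So cell 6 is F3 D3 F3 Bb3 D4.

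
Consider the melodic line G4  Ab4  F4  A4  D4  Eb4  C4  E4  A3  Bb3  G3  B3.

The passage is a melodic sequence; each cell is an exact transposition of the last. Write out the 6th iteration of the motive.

F#2 G2 E2 G#2

The 4-note cells begin on G4, D4, A3 — each down a 4th from the last.
Continuing the starts: E3 → B2 → F#2.
Statement 6 starts on F#2 and keeps the same exact contour: F#2 G2 E2 G#2.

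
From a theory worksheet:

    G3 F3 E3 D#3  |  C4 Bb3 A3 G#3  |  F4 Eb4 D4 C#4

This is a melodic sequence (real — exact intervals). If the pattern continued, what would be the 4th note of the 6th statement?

The unit is 4 notes. Position-4 pitches of the 3 shown cells: D#3, G#3, C#4.
Carrying that up a 4th forward: F#4 → B4 → E5.

E5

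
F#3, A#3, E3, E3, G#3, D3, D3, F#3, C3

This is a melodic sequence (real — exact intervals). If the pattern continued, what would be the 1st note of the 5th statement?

Bb2

The unit is 3 notes. Position-1 pitches of the 3 shown cells: F#3, E3, D3.
Extending down a 2nd: C3 → Bb2.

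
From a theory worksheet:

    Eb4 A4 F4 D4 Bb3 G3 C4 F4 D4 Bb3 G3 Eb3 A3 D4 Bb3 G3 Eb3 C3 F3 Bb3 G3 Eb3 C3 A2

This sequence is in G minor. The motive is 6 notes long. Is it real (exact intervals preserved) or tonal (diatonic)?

Every note is diatonic to G minor.
Cell 1 has +6 semitones from note 1 to 2, but cell 2 has +5 — the interval quality changes while the contour stays the same, which is the hallmark of a tonal sequence.

tonal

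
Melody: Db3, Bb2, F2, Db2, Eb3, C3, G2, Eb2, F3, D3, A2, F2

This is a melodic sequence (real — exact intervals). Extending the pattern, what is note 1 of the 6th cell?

Grouping in 4s, the 1st note of each cell is Db3, Eb3, F3.
Extending up a 2nd: G3 → A3 → B3.

B3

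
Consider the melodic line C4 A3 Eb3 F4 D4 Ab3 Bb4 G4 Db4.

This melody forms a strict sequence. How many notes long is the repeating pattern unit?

3

9 notes total. Splitting into 3 groups of 3:
C4 A3 Eb3 | F4 D4 Ab3 | Bb4 G4 Db4
That's a consistent up a 4th shift per cell, and no other grouping gives one.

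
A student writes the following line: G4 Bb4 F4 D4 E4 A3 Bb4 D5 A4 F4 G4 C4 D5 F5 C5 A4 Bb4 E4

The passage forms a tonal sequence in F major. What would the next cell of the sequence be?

Taking 6-note groups, the heads are G4, Bb4, D5: the pattern moves up a 3rd.
So cell 4 is F5 A5 E5 C5 D5 G4.

F5 A5 E5 C5 D5 G4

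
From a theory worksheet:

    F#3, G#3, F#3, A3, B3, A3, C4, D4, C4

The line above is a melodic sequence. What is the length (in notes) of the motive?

3

Try groups of 3 (3 cells in 9 notes):
F#3 G#3 F#3 | A3 B3 A3 | C4 D4 C4
That's a consistent up a 3rd shift per cell, and no other grouping gives one.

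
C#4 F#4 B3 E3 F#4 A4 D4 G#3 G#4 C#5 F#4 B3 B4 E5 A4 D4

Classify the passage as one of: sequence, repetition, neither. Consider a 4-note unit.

Note 1 of cell 2 is F#4; if this were a sequence it would be E4. No unit length gives a consistent transposition pattern.

neither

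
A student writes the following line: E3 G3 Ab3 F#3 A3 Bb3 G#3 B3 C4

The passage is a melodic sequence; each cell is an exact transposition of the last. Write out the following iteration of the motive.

Taking 3-note groups, the heads are E3, F#3, G#3: the pattern moves up a 2nd.
From A#3 the exact shape gives A#3 C#4 D4.

A#3 C#4 D4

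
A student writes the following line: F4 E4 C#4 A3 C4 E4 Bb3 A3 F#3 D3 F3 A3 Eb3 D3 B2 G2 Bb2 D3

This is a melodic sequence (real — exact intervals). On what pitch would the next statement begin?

Taking 6-note groups, the heads are F4, Bb3, Eb3: the pattern moves down a 5th.
One more step down a 5th gives Ab2.

Ab2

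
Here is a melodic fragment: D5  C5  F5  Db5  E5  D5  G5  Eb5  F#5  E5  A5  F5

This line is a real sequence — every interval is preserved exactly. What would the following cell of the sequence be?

Unit = 4 notes; the statements start on D5, E5, F#5, moving up a 2nd each time.
Statement 4 starts on G#5 and keeps the same exact contour: G#5 F#5 B5 G5.

G#5 F#5 B5 G5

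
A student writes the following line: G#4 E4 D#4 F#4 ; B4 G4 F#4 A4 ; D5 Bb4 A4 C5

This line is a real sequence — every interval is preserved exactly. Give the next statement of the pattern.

F5 Db5 C5 Eb5

Unit = 4 notes; the statements start on G#4, B4, D5, moving up a 3rd each time.
Statement 4 starts on F5 and keeps the same exact contour: F5 Db5 C5 Eb5.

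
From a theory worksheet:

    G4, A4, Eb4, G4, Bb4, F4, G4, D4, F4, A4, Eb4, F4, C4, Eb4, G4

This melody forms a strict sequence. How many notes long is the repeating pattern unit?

There are 15 notes; a 5-note unit gives 3 cells:
G4 A4 Eb4 G4 Bb4 | F4 G4 D4 F4 A4 | Eb4 F4 C4 Eb4 G4
Every group is a transposition down a 2nd of the one before; no shorter unit works.

5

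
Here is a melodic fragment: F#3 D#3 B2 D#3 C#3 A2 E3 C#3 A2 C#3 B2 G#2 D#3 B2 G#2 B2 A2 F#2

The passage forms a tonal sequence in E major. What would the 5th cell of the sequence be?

The 6-note cells begin on F#3, E3, D#3 — each down a 2nd from the last.
Continuing the starts: C#3 → B2.
Statement 5 starts on B2 and keeps the same diatonic contour: B2 G#2 E2 G#2 F#2 D#2.

B2 G#2 E2 G#2 F#2 D#2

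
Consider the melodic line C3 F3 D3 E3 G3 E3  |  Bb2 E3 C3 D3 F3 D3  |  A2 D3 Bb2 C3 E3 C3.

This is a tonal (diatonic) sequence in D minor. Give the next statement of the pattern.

G2 C3 A2 Bb2 D3 Bb2

With a 6-note motive the entries are C3, Bb2, A2, each down a 2nd from the previous.
So cell 4 is G2 C3 A2 Bb2 D3 Bb2.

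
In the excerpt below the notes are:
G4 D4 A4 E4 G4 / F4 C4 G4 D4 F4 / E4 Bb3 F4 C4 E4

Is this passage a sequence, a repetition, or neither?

sequence

Each 5-note cell is the previous one transposed down a 2nd.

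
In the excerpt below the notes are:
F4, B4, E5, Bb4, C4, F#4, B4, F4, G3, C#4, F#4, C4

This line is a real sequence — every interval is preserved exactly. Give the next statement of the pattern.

D3 G#3 C#4 G3

Taking 4-note groups, the heads are F4, C4, G3: the pattern moves down a 4th.
Statement 4 starts on D3 and keeps the same exact contour: D3 G#3 C#4 G3.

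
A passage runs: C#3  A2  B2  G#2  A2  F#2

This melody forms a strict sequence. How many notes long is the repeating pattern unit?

2

6 notes total. Splitting into 3 groups of 2:
C#3 A2 | B2 G#2 | A2 F#2
That's a consistent down a 2nd shift per cell, and no other grouping gives one.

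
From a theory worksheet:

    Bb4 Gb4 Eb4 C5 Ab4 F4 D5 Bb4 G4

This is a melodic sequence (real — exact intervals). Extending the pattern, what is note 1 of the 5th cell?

With 3-note cells, note 1 of each statement runs Bb4, C5, D5.
Each moves up a 2nd. Continuing: E5 → F#5.

F#5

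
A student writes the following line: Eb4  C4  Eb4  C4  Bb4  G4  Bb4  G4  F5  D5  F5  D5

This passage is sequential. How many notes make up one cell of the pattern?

4

Try groups of 4 (3 cells in 12 notes):
Eb4 C4 Eb4 C4 | Bb4 G4 Bb4 G4 | F5 D5 F5 D5
Each cell is the previous one up a 5th — so the unit is 4 notes.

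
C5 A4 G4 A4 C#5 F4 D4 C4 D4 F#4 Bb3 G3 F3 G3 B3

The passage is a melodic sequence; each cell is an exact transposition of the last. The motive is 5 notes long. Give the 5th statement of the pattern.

Ab2 F2 Eb2 F2 A2

With a 5-note motive the entries are C5, F4, Bb3, each down a 5th from the previous.
Continuing the starts: Eb3 → Ab2.
From Ab2 the exact shape gives Ab2 F2 Eb2 F2 A2.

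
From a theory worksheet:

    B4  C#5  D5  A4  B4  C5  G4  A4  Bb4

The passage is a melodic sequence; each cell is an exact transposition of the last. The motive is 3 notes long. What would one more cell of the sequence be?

F4 G4 Ab4

With a 3-note motive the entries are B4, A4, G4, each down a 2nd from the previous.
From F4 the exact shape gives F4 G4 Ab4.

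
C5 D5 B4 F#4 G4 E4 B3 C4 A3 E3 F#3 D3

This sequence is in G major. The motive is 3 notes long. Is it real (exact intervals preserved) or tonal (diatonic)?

tonal

Every note is diatonic to G major.
Cell 1 has +2 semitones from note 1 to 2, but cell 2 has +1 — the interval quality changes while the contour stays the same, which is the hallmark of a tonal sequence.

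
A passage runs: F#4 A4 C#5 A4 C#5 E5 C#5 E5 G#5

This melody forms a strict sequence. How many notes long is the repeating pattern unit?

There are 9 notes; a 3-note unit gives 3 cells:
F#4 A4 C#5 | A4 C#5 E5 | C#5 E5 G#5
Every group is a transposition up a 3rd of the one before; no shorter unit works.

3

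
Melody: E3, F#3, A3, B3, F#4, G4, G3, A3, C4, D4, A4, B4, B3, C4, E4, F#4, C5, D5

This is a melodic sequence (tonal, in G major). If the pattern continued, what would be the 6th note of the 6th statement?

C6

Grouping in 6s, the 6th note of each cell is G4, B4, D5.
Carrying that up a 3rd forward: F#5 → A5 → C6.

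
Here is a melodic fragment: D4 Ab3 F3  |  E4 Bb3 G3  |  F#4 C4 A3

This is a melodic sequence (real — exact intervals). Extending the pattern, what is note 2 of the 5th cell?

E4

Grouping in 3s, the 2nd note of each cell is Ab3, Bb3, C4.
Each moves up a 2nd. Continuing: D4 → E4.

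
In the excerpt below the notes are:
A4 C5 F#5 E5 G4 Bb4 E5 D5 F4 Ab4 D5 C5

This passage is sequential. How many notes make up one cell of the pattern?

Try groups of 4 (3 cells in 12 notes):
A4 C5 F#5 E5 | G4 Bb4 E5 D5 | F4 Ab4 D5 C5
Each cell is the previous one down a 2nd — so the unit is 4 notes.

4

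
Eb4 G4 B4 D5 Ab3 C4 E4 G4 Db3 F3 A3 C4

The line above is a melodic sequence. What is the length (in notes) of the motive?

There are 12 notes; a 4-note unit gives 3 cells:
Eb4 G4 B4 D5 | Ab3 C4 E4 G4 | Db3 F3 A3 C4
Each cell is the previous one down a 5th — so the unit is 4 notes.

4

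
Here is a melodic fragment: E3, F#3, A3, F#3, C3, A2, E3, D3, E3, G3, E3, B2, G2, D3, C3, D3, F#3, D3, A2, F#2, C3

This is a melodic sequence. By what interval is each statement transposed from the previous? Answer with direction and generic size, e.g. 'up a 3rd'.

Unit = 7 notes; the statements start on E3, D3, C3, moving down a 2nd each time.
E3 to D3 is down a 2nd.

down a 2nd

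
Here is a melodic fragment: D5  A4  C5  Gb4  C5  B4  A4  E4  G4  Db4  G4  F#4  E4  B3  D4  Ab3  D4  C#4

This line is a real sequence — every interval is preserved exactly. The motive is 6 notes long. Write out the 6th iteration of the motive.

Taking 6-note groups, the heads are D5, A4, E4: the pattern moves down a 4th.
Extending down a 4th: B3 → F#3 → C#3.
So cell 6 is C#3 G#2 B2 F2 B2 A#2.

C#3 G#2 B2 F2 B2 A#2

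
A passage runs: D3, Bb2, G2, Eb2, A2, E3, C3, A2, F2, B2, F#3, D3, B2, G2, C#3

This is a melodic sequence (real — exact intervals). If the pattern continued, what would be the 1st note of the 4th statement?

Grouping in 5s, the 1st note of each cell is D3, E3, F#3.
From F#3, up a 2nd gives G#3.

G#3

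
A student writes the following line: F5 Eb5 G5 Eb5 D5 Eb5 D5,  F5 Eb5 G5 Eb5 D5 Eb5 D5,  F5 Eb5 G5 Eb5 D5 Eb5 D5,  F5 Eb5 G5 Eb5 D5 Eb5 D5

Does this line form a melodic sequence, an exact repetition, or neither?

Each 7-note cell is identical (F5 Eb5 G5 Eb5 D5 Eb5 D5), restated at the same pitch.

repetition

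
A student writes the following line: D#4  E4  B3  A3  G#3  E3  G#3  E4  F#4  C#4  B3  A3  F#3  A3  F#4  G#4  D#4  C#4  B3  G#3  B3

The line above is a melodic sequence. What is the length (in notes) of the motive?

There are 21 notes; a 7-note unit gives 3 cells:
D#4 E4 B3 A3 G#3 E3 G#3 | E4 F#4 C#4 B3 A3 F#3 A3 | F#4 G#4 D#4 C#4 B3 G#3 B3
That's a consistent up a 2nd shift per cell, and no other grouping gives one.

7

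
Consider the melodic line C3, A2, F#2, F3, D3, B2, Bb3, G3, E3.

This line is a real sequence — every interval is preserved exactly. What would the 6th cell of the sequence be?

Db5 Bb4 G4

Unit = 3 notes; the statements start on C3, F3, Bb3, moving up a 4th each time.
Carrying on: Eb4 → Ab4 → Db5.
So cell 6 is Db5 Bb4 G4.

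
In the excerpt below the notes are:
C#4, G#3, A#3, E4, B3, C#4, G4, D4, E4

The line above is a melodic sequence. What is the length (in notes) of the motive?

There are 9 notes; a 3-note unit gives 3 cells:
C#4 G#3 A#3 | E4 B3 C#4 | G4 D4 E4
That's a consistent up a 3rd shift per cell, and no other grouping gives one.

3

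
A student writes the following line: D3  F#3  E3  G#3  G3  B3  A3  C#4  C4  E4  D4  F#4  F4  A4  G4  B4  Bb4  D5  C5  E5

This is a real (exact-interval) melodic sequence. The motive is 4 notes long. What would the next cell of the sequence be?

Eb5 G5 F5 A5

The 4-note cells begin on D3, G3, C4, F4, Bb4 — each up a 4th from the last.
From Eb5 the exact shape gives Eb5 G5 F5 A5.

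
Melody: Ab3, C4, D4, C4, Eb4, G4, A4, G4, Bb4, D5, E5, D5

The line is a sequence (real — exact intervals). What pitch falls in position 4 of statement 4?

A5

With 4-note cells, note 4 of each statement runs C4, G4, D5.
Each moves up a 5th; the next is A5.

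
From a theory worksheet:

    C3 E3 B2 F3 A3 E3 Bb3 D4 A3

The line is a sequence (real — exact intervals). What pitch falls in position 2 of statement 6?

F5

Grouping in 3s, the 2nd note of each cell is E3, A3, D4.
Carrying that up a 4th forward: G4 → C5 → F5.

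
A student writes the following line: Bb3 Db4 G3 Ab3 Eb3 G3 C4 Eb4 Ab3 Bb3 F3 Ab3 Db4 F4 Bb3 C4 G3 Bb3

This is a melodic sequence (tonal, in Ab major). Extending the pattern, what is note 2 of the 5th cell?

Ab4

With 6-note cells, note 2 of each statement runs Db4, Eb4, F4.
Carrying that up a 2nd forward: G4 → Ab4.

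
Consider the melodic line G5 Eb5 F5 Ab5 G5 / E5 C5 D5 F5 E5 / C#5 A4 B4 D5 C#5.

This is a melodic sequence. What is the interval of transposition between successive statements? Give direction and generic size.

With a 5-note motive the entries are G5, E5, C#5, each down a 3rd from the previous.
From G5 to E5: down a 3rd.

down a 3rd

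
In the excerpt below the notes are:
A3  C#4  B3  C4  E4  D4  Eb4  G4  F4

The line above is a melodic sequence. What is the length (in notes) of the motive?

3

Try groups of 3 (3 cells in 9 notes):
A3 C#4 B3 | C4 E4 D4 | Eb4 G4 F4
Every group is a transposition up a 3rd of the one before; no shorter unit works.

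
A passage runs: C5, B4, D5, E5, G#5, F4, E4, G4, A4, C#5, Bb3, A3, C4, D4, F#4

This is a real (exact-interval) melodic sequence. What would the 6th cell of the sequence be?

Db2 C2 Eb2 F2 A2

Unit = 5 notes; the statements start on C5, F4, Bb3, moving down a 5th each time.
Carrying on: Eb3 → Ab2 → Db2.
From Db2 the exact shape gives Db2 C2 Eb2 F2 A2.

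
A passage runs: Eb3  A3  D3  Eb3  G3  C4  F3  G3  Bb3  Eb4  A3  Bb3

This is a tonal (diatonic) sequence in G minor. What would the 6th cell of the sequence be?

Unit = 4 notes; the statements start on Eb3, G3, Bb3, moving up a 3rd each time.
Carrying on: D4 → F4 → A4.
Statement 6 starts on A4 and keeps the same diatonic contour: A4 D5 G4 A4.

A4 D5 G4 A4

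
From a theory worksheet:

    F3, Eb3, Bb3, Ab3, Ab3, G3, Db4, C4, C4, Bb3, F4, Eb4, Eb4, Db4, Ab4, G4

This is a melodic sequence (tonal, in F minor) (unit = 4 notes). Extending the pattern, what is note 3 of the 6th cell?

With 4-note cells, note 3 of each statement runs Bb3, Db4, F4, Ab4.
Carrying that up a 3rd forward: C5 → Eb5.

Eb5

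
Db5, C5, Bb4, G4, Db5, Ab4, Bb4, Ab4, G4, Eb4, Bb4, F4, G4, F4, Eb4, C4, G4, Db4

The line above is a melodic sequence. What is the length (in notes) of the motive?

6

There are 18 notes; a 6-note unit gives 3 cells:
Db5 C5 Bb4 G4 Db5 Ab4 | Bb4 Ab4 G4 Eb4 Bb4 F4 | G4 F4 Eb4 C4 G4 Db4
Every group is a transposition down a 3rd of the one before; no shorter unit works.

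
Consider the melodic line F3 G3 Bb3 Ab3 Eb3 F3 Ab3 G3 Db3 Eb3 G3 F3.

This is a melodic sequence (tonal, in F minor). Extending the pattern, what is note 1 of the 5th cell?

Bb2

Grouping in 4s, the 1st note of each cell is F3, Eb3, Db3.
Each moves down a 2nd. Continuing: C3 → Bb2.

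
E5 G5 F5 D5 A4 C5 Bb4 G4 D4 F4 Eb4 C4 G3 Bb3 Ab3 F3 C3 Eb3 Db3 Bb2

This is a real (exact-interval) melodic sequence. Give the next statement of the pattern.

With a 4-note motive the entries are E5, A4, D4, G3, C3, each down a 5th from the previous.
From F2 the exact shape gives F2 Ab2 Gb2 Eb2.

F2 Ab2 Gb2 Eb2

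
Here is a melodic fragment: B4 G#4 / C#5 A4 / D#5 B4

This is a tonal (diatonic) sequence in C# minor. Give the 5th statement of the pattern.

F#5 D#5

The 2-note cells begin on B4, C#5, D#5 — each up a 2nd from the last.
Carrying on: E5 → F#5.
Statement 5 starts on F#5 and keeps the same diatonic contour: F#5 D#5.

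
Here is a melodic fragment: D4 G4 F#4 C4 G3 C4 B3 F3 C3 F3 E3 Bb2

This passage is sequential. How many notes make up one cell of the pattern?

12 notes total. Splitting into 3 groups of 4:
D4 G4 F#4 C4 | G3 C4 B3 F3 | C3 F3 E3 Bb2
Every group is a transposition down a 5th of the one before; no shorter unit works.

4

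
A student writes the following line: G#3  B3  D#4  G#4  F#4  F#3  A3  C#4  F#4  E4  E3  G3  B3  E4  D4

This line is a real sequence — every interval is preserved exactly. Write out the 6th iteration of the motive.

Bb2 Db3 F3 Bb3 Ab3

The 5-note cells begin on G#3, F#3, E3 — each down a 2nd from the last.
Carrying on: D3 → C3 → Bb2.
Statement 6 starts on Bb2 and keeps the same exact contour: Bb2 Db3 F3 Bb3 Ab3.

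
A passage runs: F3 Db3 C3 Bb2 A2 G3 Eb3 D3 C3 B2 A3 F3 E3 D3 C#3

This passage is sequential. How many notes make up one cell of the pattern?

5

15 notes total. Splitting into 3 groups of 5:
F3 Db3 C3 Bb2 A2 | G3 Eb3 D3 C3 B2 | A3 F3 E3 D3 C#3
Every group is a transposition up a 2nd of the one before; no shorter unit works.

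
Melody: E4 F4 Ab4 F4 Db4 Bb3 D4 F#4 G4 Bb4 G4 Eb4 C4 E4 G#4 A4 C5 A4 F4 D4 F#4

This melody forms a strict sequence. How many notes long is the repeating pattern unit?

7

There are 21 notes; a 7-note unit gives 3 cells:
E4 F4 Ab4 F4 Db4 Bb3 D4 | F#4 G4 Bb4 G4 Eb4 C4 E4 | G#4 A4 C5 A4 F4 D4 F#4
Every group is a transposition up a 2nd of the one before; no shorter unit works.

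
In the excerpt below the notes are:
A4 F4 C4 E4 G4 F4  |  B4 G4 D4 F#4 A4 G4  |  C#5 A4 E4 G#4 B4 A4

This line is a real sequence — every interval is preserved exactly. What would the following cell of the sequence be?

The 6-note cells begin on A4, B4, C#5 — each up a 2nd from the last.
Statement 4 starts on D#5 and keeps the same exact contour: D#5 B4 F#4 A#4 C#5 B4.

D#5 B4 F#4 A#4 C#5 B4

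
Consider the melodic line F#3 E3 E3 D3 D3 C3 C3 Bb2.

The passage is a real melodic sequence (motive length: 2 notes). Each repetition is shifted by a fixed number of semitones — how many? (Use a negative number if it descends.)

With a 2-note motive the entries are F#3, E3, D3, C3, each down a 2nd from the previous.
Counting half-steps from F#3 to E3: -2.

-2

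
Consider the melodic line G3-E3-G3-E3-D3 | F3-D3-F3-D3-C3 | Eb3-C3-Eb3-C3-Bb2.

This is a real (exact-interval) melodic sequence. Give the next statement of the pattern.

Db3 Bb2 Db3 Bb2 Ab2

Taking 5-note groups, the heads are G3, F3, Eb3: the pattern moves down a 2nd.
Statement 4 starts on Db3 and keeps the same exact contour: Db3 Bb2 Db3 Bb2 Ab2.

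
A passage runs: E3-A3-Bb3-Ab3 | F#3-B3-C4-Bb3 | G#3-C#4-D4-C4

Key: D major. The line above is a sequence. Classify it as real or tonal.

real

Each cell has the same semitone pattern (5, 1, -2) — intervals are preserved exactly.
And Bb3 lies outside D major, so the sequence is real rather than tonal.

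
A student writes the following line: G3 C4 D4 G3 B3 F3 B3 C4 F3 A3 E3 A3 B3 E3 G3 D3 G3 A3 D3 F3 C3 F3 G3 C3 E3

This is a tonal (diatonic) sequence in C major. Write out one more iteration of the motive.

Taking 5-note groups, the heads are G3, F3, E3, D3, C3: the pattern moves down a 2nd.
Statement 6 starts on B2 and keeps the same diatonic contour: B2 E3 F3 B2 D3.

B2 E3 F3 B2 D3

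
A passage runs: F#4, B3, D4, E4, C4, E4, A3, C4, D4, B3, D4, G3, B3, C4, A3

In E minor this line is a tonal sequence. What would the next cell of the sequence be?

C4 F#3 A3 B3 G3

The 5-note cells begin on F#4, E4, D4 — each down a 2nd from the last.
So cell 4 is C4 F#3 A3 B3 G3.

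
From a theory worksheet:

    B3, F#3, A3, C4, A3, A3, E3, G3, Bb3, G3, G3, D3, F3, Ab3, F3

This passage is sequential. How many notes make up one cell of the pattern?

5

Try groups of 5 (3 cells in 15 notes):
B3 F#3 A3 C4 A3 | A3 E3 G3 Bb3 G3 | G3 D3 F3 Ab3 F3
That's a consistent down a 2nd shift per cell, and no other grouping gives one.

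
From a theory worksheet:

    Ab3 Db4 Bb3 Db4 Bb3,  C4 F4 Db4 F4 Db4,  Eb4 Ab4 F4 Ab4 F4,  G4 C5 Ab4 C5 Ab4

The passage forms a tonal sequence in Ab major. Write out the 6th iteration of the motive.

Db5 G5 Eb5 G5 Eb5

Taking 5-note groups, the heads are Ab3, C4, Eb4, G4: the pattern moves up a 3rd.
Continuing the starts: Bb4 → Db5.
So cell 6 is Db5 G5 Eb5 G5 Eb5.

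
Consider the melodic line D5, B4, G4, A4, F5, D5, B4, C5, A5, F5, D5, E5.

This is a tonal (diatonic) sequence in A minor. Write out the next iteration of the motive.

The 4-note cells begin on D5, F5, A5 — each up a 3rd from the last.
From C6 the diatonic shape gives C6 A5 F5 G5.

C6 A5 F5 G5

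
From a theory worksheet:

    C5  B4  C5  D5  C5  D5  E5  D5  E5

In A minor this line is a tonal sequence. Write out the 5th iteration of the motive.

Taking 3-note groups, the heads are C5, D5, E5: the pattern moves up a 2nd.
Carrying on: F5 → G5.
From G5 the diatonic shape gives G5 F5 G5.

G5 F5 G5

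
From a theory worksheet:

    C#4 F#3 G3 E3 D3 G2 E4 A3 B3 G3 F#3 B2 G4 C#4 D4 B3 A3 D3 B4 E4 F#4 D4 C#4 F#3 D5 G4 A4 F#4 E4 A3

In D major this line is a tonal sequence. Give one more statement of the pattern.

F#5 B4 C#5 A4 G4 C#4

Unit = 6 notes; the statements start on C#4, E4, G4, B4, D5, moving up a 3rd each time.
From F#5 the diatonic shape gives F#5 B4 C#5 A4 G4 C#4.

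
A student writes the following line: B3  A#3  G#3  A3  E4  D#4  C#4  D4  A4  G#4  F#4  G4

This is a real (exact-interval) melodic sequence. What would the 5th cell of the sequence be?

G5 F#5 E5 F5

Unit = 4 notes; the statements start on B3, E4, A4, moving up a 4th each time.
Carrying on: D5 → G5.
Statement 5 starts on G5 and keeps the same exact contour: G5 F#5 E5 F5.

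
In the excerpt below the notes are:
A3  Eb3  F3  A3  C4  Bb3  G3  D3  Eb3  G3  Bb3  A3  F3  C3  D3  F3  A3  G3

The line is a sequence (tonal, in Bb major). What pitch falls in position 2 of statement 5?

A2

Grouping in 6s, the 2nd note of each cell is Eb3, D3, C3.
Carrying that down a 2nd forward: Bb2 → A2.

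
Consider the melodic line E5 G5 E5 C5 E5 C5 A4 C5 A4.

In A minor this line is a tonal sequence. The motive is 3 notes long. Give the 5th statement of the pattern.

Taking 3-note groups, the heads are E5, C5, A4: the pattern moves down a 3rd.
Continuing the starts: F4 → D4.
So cell 5 is D4 F4 D4.

D4 F4 D4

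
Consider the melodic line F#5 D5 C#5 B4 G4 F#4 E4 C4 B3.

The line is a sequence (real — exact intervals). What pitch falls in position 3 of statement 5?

A2

Grouping in 3s, the 3rd note of each cell is C#5, F#4, B3.
Extending down a 5th: E3 → A2.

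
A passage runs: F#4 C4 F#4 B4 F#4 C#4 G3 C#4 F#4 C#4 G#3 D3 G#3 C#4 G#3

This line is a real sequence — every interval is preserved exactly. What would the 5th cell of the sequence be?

A#2 E2 A#2 D#3 A#2

The 5-note cells begin on F#4, C#4, G#3 — each down a 4th from the last.
Carrying on: D#3 → A#2.
From A#2 the exact shape gives A#2 E2 A#2 D#3 A#2.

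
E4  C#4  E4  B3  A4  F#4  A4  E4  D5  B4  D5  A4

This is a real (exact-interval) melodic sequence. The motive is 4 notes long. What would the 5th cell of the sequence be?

With a 4-note motive the entries are E4, A4, D5, each up a 4th from the previous.
Continuing the starts: G5 → C6.
Statement 5 starts on C6 and keeps the same exact contour: C6 A5 C6 G5.

C6 A5 C6 G5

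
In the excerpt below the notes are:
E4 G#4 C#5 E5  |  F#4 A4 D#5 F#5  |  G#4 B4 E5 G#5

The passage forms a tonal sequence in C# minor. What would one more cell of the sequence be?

Taking 4-note groups, the heads are E4, F#4, G#4: the pattern moves up a 2nd.
From A4 the diatonic shape gives A4 C#5 F#5 A5.

A4 C#5 F#5 A5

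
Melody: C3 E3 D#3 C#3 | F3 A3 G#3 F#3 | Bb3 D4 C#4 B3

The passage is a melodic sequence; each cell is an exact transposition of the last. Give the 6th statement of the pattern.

Db5 F5 E5 D5

Taking 4-note groups, the heads are C3, F3, Bb3: the pattern moves up a 4th.
Carrying on: Eb4 → Ab4 → Db5.
From Db5 the exact shape gives Db5 F5 E5 D5.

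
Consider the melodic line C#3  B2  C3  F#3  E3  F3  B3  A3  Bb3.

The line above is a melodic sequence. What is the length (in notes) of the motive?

3

9 notes total. Splitting into 3 groups of 3:
C#3 B2 C3 | F#3 E3 F3 | B3 A3 Bb3
That's a consistent up a 4th shift per cell, and no other grouping gives one.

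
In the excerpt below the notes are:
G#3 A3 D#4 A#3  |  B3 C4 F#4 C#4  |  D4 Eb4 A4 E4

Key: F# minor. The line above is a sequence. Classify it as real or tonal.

real

Each cell has the same semitone pattern (1, 6, -5) — intervals are preserved exactly.
And D#4 lies outside F# minor, so the sequence is real rather than tonal.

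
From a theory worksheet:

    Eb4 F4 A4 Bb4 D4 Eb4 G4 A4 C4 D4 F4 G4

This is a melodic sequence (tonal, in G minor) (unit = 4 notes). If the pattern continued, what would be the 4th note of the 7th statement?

C4

The unit is 4 notes. Position-4 pitches of the 3 shown cells: Bb4, A4, G4.
Carrying that down a 2nd forward: F4 → Eb4 → D4 → C4.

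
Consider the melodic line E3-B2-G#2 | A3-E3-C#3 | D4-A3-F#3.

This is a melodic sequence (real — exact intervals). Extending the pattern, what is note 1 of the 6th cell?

With 3-note cells, note 1 of each statement runs E3, A3, D4.
Each moves up a 4th. Continuing: G4 → C5 → F5.

F5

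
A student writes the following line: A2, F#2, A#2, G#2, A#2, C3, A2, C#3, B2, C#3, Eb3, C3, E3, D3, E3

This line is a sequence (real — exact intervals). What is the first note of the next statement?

With a 5-note motive the entries are A2, C3, Eb3, each up a 3rd from the previous.
The next head, up a 3rd from Eb3, is Gb3.

Gb3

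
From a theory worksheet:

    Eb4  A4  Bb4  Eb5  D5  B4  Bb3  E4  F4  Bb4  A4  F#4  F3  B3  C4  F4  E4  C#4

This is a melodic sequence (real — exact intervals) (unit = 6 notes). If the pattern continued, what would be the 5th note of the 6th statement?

With 6-note cells, note 5 of each statement runs D5, A4, E4.
Each moves down a 4th. Continuing: B3 → F#3 → C#3.

C#3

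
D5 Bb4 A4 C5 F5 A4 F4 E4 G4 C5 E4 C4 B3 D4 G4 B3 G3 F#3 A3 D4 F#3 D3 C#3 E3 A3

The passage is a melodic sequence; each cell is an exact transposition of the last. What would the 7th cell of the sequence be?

Unit = 5 notes; the statements start on D5, A4, E4, B3, F#3, moving down a 4th each time.
Carrying on: C#3 → G#2.
Statement 7 starts on G#2 and keeps the same exact contour: G#2 E2 D#2 F#2 B2.

G#2 E2 D#2 F#2 B2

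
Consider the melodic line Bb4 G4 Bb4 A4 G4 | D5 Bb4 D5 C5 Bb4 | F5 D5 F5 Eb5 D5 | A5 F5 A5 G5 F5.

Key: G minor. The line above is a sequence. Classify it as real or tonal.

Every note is diatonic to G minor.
Cell 1 has -3 semitones from note 1 to 2, but cell 2 has -4 — the interval quality changes while the contour stays the same, which is the hallmark of a tonal sequence.

tonal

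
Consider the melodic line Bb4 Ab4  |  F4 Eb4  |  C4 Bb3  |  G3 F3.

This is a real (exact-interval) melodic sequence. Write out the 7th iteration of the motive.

E2 D2

With a 2-note motive the entries are Bb4, F4, C4, G3, each down a 4th from the previous.
Extending down a 4th: D3 → A2 → E2.
From E2 the exact shape gives E2 D2.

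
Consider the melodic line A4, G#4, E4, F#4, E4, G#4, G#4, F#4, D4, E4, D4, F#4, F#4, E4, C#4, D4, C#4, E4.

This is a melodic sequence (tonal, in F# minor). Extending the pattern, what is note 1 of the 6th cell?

The unit is 6 notes. Position-1 pitches of the 3 shown cells: A4, G#4, F#4.
Extending down a 2nd: E4 → D4 → C#4.

C#4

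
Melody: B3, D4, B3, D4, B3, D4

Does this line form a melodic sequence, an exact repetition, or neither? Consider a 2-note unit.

repetition

Each 2-note cell is identical (B3 D4), restated at the same pitch.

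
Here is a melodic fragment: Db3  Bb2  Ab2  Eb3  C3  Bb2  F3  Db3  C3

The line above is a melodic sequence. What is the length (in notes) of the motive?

3

There are 9 notes; a 3-note unit gives 3 cells:
Db3 Bb2 Ab2 | Eb3 C3 Bb2 | F3 Db3 C3
Each cell is the previous one up a 2nd — so the unit is 3 notes.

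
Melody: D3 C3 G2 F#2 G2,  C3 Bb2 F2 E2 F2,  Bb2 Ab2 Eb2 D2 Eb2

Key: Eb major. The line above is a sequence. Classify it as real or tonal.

real

Each cell has the same semitone pattern (-2, -5, -1, 1) — intervals are preserved exactly.
And F#2 lies outside Eb major, so the sequence is real rather than tonal.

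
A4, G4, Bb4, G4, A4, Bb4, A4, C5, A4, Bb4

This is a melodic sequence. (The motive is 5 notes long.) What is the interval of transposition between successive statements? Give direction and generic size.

The 5-note cells begin on A4, Bb4 — each up a 2nd from the last.
From A4 to Bb4: up a 2nd.

up a 2nd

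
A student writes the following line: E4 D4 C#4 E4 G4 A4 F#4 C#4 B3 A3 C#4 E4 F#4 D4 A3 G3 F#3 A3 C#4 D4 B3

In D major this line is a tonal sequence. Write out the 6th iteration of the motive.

B2 A2 G2 B2 D3 E3 C#3

Unit = 7 notes; the statements start on E4, C#4, A3, moving down a 3rd each time.
Continuing the starts: F#3 → D3 → B2.
Statement 6 starts on B2 and keeps the same diatonic contour: B2 A2 G2 B2 D3 E3 C#3.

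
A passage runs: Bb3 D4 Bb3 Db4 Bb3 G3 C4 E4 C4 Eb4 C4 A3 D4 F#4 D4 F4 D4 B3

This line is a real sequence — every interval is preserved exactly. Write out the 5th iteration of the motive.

F#4 A#4 F#4 A4 F#4 D#4

Taking 6-note groups, the heads are Bb3, C4, D4: the pattern moves up a 2nd.
Extending up a 2nd: E4 → F#4.
So cell 5 is F#4 A#4 F#4 A4 F#4 D#4.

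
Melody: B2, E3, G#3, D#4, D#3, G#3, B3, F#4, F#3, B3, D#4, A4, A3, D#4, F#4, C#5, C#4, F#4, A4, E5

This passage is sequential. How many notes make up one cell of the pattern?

4

20 notes total. Splitting into 5 groups of 4:
B2 E3 G#3 D#4 | D#3 G#3 B3 F#4 | F#3 B3 D#4 A4 | A3 D#4 F#4 C#5 | C#4 F#4 A4 E5
Every group is a transposition up a 3rd of the one before; no shorter unit works.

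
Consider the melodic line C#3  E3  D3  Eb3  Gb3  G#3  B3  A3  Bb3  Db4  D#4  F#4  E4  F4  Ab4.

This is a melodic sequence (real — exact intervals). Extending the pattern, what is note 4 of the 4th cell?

C5

With 5-note cells, note 4 of each statement runs Eb3, Bb3, F4.
Each moves up a 5th; the next is C5.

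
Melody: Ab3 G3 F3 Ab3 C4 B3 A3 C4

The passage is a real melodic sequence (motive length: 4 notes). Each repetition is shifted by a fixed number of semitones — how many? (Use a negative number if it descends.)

Taking 4-note groups, the heads are Ab3, C4: the pattern moves up a 3rd.
Ab3→C4 is 60 − 56 = 4 semitones.

4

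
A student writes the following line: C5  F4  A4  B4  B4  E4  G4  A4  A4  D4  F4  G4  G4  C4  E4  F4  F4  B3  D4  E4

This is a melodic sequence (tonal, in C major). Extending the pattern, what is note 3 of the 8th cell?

A3

The unit is 4 notes. Position-3 pitches of the 5 shown cells: A4, G4, F4, E4, D4.
Carrying that down a 2nd forward: C4 → B3 → A3.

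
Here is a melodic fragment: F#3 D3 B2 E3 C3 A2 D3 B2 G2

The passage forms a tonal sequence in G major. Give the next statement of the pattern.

Taking 3-note groups, the heads are F#3, E3, D3: the pattern moves down a 2nd.
Statement 4 starts on C3 and keeps the same diatonic contour: C3 A2 F#2.

C3 A2 F#2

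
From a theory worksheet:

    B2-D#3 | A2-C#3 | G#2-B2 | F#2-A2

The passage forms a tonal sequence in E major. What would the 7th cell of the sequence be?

C#2 E2

Taking 2-note groups, the heads are B2, A2, G#2, F#2: the pattern moves down a 2nd.
Carrying on: E2 → D#2 → C#2.
Statement 7 starts on C#2 and keeps the same diatonic contour: C#2 E2.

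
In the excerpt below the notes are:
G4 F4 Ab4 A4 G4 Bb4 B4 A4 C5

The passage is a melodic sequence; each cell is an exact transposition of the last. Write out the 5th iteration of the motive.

D#5 C#5 E5

With a 3-note motive the entries are G4, A4, B4, each up a 2nd from the previous.
Continuing the starts: C#5 → D#5.
From D#5 the exact shape gives D#5 C#5 E5.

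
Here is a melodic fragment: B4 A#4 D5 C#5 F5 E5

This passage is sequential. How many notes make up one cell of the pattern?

There are 6 notes; a 2-note unit gives 3 cells:
B4 A#4 | D5 C#5 | F5 E5
That's a consistent up a 3rd shift per cell, and no other grouping gives one.

2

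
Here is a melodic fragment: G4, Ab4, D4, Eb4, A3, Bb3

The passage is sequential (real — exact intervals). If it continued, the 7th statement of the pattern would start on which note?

With a 2-note motive the entries are G4, D4, A3, each down a 4th from the previous.
Continuing: E3 → B2 → F#2 → C#2. Statement 7 starts on C#2.

C#2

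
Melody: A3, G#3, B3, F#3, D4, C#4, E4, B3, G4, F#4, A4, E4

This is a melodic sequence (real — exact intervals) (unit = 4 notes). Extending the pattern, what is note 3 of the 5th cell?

G5

With 4-note cells, note 3 of each statement runs B3, E4, A4.
Carrying that up a 4th forward: D5 → G5.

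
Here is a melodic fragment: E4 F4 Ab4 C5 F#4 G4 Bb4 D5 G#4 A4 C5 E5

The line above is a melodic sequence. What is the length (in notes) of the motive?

4

Try groups of 4 (3 cells in 12 notes):
E4 F4 Ab4 C5 | F#4 G4 Bb4 D5 | G#4 A4 C5 E5
Each cell is the previous one up a 2nd — so the unit is 4 notes.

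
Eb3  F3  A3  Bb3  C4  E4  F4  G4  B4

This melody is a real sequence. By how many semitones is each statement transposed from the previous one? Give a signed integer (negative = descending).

7

Taking 3-note groups, the heads are Eb3, Bb3, F4: the pattern moves up a 5th.
Eb3→Bb3 is 58 − 51 = 7 semitones.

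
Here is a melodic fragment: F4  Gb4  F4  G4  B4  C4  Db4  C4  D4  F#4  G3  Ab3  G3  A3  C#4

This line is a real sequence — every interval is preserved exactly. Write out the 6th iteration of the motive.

E2 F2 E2 F#2 A#2

Taking 5-note groups, the heads are F4, C4, G3: the pattern moves down a 4th.
Continuing the starts: D3 → A2 → E2.
Statement 6 starts on E2 and keeps the same exact contour: E2 F2 E2 F#2 A#2.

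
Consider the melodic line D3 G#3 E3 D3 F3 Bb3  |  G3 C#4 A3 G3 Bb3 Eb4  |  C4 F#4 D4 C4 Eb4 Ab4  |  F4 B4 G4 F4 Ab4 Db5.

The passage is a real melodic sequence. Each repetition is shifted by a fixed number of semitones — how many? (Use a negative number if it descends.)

The 6-note cells begin on D3, G3, C4, F4 — each up a 4th from the last.
D3→G3 is 55 − 50 = 5 semitones.

5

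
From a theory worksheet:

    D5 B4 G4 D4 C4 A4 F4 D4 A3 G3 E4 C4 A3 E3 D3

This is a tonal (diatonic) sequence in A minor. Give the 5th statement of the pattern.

With a 5-note motive the entries are D5, A4, E4, each down a 4th from the previous.
Carrying on: B3 → F3.
Statement 5 starts on F3 and keeps the same diatonic contour: F3 D3 B2 F2 E2.

F3 D3 B2 F2 E2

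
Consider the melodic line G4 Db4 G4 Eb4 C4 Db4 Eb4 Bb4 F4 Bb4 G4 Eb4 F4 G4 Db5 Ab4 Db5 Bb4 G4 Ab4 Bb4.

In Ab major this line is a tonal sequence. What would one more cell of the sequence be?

F5 C5 F5 Db5 Bb4 C5 Db5

With a 7-note motive the entries are G4, Bb4, Db5, each up a 3rd from the previous.
So cell 4 is F5 C5 F5 Db5 Bb4 C5 Db5.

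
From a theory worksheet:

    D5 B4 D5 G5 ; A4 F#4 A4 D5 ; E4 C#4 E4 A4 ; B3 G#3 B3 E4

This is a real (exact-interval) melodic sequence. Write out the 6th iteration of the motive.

C#3 A#2 C#3 F#3

Unit = 4 notes; the statements start on D5, A4, E4, B3, moving down a 4th each time.
Carrying on: F#3 → C#3.
From C#3 the exact shape gives C#3 A#2 C#3 F#3.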